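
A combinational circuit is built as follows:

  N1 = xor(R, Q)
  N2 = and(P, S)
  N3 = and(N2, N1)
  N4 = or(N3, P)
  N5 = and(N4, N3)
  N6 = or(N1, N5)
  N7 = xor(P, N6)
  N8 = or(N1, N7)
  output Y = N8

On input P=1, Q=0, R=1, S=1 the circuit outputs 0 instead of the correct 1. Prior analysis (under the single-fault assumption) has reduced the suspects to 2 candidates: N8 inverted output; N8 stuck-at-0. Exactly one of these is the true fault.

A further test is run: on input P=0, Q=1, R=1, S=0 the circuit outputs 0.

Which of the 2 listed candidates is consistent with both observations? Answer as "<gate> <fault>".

N8 stuck-at-0

Evaluate each candidate on input P=0, Q=1, R=1, S=0:
  N8 inverted output: N1=0, N2=0, N3=0, N4=0, N5=0, N6=0, N7=0, N8=1 [inverted output] → 1 — eliminated
  N8 stuck-at-0: N1=0, N2=0, N3=0, N4=0, N5=0, N6=0, N7=0, N8=0 [stuck-at-0] → 0 — matches
Only N8 stuck-at-0 reproduces the observed 0.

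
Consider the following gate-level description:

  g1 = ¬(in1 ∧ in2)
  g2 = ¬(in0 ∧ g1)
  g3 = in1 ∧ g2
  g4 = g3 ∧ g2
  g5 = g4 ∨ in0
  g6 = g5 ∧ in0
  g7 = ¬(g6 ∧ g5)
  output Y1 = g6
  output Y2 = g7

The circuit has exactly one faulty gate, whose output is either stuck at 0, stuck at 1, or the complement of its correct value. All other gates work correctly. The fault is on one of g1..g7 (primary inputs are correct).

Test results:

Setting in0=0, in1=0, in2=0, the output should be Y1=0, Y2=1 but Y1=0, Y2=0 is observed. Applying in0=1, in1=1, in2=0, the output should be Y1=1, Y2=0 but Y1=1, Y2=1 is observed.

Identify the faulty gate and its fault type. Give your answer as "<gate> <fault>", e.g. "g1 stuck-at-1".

g7 inverted output

Fault-free values for test 1 (in0=0, in1=0, in2=0): g1=1, g2=1, g3=0, g4=0, g5=0, g6=0, g7=1, giving Y1=0, Y2=1. Observed Y1=0, Y2=0.
Test 1: faults giving observed Y1=0, Y2=0 are {g7 stuck-at-0, g7 inverted output}.
Test 2 (in0=1, in1=1, in2=0): fault-free g1=1, g2=0, g3=0, g4=0, g5=1, g6=1, g7=0 → Y1=1, Y2=0; observed Y1=1, Y2=1. Eliminates g7 stuck-at-0.
Only g7 inverted output is consistent with every test.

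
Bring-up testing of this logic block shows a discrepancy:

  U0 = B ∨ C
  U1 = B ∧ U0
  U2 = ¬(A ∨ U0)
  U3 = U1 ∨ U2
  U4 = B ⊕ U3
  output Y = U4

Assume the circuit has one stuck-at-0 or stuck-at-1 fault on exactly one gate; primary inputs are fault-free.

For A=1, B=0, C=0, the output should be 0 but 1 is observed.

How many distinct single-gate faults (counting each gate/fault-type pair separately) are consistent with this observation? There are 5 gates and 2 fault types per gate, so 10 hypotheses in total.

Fault-free: U0=0, U1=0, U2=0, U3=0, U4=0 → 0. Observed 1.
  U0 stuck-at-0: output 0 ✗
  U0 stuck-at-1: output 0 ✗
  U1 stuck-at-0: output 0 ✗
  U1 stuck-at-1: output 1 ✓
  U2 stuck-at-0: output 0 ✗
  U2 stuck-at-1: output 1 ✓
  U3 stuck-at-0: output 0 ✗
  U3 stuck-at-1: output 1 ✓
  U4 stuck-at-0: output 0 ✗
  U4 stuck-at-1: output 1 ✓
Consistent faults: {U1 stuck-at-1, U2 stuck-at-1, U3 stuck-at-1, U4 stuck-at-1} — 4 in all.

4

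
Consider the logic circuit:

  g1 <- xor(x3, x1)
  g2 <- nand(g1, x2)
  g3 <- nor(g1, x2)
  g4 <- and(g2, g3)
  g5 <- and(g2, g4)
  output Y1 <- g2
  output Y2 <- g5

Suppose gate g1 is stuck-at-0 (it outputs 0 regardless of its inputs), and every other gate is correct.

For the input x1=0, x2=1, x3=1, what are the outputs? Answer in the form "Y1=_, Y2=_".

Y1=1, Y2=0

Propagate with g1 forced: g1=0 [stuck-at-0], g2=1, g3=0, g4=0, g5=0.
So the outputs are Y1=1, Y2=0. (Without the fault they would be Y1=0, Y2=0.)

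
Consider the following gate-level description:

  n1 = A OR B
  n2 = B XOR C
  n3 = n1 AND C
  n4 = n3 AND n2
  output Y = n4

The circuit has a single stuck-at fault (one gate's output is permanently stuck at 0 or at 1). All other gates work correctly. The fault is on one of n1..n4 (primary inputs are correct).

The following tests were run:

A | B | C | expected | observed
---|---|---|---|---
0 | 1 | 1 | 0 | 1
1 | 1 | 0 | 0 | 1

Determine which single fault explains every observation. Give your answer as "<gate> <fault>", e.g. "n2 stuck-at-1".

Fault-free values for test 1 (A=0, B=1, C=1): n1=1, n2=0, n3=1, n4=0, giving Y=0. Observed 1.
Test 1: faults giving observed 1 are {n2 stuck-at-1, n4 stuck-at-1}.
Test 2 (A=1, B=1, C=0): fault-free n1=1, n2=1, n3=0, n4=0 → 0; observed 1. Eliminates n2 stuck-at-1.
Only n4 stuck-at-1 is consistent with every test.

n4 stuck-at-1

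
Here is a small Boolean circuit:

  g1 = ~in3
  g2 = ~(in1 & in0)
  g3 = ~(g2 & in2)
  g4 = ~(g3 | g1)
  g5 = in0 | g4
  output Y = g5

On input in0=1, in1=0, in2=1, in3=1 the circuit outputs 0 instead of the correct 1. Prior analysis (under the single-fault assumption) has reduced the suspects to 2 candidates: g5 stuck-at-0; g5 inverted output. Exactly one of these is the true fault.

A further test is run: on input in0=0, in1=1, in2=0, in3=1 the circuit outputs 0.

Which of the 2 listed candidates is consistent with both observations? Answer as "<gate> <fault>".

g5 stuck-at-0

Evaluate each candidate on input in0=0, in1=1, in2=0, in3=1:
  g5 stuck-at-0: g1=0, g2=1, g3=1, g4=0, g5=0 [stuck-at-0] → 0 — matches
  g5 inverted output: g1=0, g2=1, g3=1, g4=0, g5=1 [inverted output] → 1 — eliminated
Only g5 stuck-at-0 reproduces the observed 0.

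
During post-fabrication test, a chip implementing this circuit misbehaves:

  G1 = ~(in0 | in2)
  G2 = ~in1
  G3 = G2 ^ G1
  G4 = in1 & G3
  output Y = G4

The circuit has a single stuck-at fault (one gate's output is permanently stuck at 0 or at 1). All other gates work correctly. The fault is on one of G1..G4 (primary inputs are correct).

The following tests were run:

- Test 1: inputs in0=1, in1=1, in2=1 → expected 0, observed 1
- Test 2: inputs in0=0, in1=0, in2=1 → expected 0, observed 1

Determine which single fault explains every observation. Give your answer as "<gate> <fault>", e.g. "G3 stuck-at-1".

G4 stuck-at-1

Fault-free values for test 1 (in0=1, in1=1, in2=1): G1=0, G2=0, G3=0, G4=0, giving Y=0. Observed 1.
Test 1: faults giving observed 1 are {G1 stuck-at-1, G2 stuck-at-1, G3 stuck-at-1, G4 stuck-at-1}.
Test 2 (in0=0, in1=0, in2=1): fault-free G1=0, G2=1, G3=1, G4=0 → 0; observed 1. Eliminates G1 stuck-at-1, G2 stuck-at-1, G3 stuck-at-1.
Only G4 stuck-at-1 is consistent with every test.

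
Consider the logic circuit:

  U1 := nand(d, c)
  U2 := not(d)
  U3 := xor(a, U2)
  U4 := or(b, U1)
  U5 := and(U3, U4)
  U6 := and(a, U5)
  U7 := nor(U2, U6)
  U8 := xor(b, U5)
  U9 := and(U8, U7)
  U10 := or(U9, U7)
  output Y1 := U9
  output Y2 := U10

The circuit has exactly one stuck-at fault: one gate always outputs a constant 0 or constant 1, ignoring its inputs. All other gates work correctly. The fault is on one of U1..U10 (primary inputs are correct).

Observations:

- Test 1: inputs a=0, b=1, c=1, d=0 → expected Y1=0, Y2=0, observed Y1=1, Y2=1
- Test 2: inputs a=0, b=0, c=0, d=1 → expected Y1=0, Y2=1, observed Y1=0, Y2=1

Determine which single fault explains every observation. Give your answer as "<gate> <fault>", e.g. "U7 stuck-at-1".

U2 stuck-at-0

Fault-free values for test 1 (a=0, b=1, c=1, d=0): U1=1, U2=1, U3=1, U4=1, U5=1, U6=0, U7=0, U8=0, U9=0, U10=0, giving Y1=0, Y2=0. Observed Y1=1, Y2=1.
Test 1: faults giving observed Y1=1, Y2=1 are {U2 stuck-at-0, U9 stuck-at-1}.
Test 2 (a=0, b=0, c=0, d=1): fault-free U1=1, U2=0, U3=0, U4=1, U5=0, U6=0, U7=1, U8=0, U9=0, U10=1 → Y1=0, Y2=1; observed Y1=0, Y2=1. Eliminates U9 stuck-at-1.
Only U2 stuck-at-0 is consistent with every test.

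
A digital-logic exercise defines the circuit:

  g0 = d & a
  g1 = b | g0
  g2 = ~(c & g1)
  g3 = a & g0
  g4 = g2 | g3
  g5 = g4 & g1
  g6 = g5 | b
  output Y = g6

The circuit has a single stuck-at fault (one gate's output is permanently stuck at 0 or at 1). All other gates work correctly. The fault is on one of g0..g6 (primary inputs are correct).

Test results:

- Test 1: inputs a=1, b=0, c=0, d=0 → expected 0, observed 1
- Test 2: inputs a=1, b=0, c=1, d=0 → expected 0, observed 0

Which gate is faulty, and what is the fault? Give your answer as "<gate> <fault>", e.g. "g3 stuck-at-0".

Fault-free values for test 1 (a=1, b=0, c=0, d=0): g0=0, g1=0, g2=1, g3=0, g4=1, g5=0, g6=0, giving Y=0. Observed 1.
Test 1: faults giving observed 1 are {g0 stuck-at-1, g1 stuck-at-1, g5 stuck-at-1, g6 stuck-at-1}.
Test 2 (a=1, b=0, c=1, d=0): fault-free g0=0, g1=0, g2=1, g3=0, g4=1, g5=0, g6=0 → 0; observed 0. Eliminates g0 stuck-at-1, g5 stuck-at-1, g6 stuck-at-1.
Only g1 stuck-at-1 is consistent with every test.

g1 stuck-at-1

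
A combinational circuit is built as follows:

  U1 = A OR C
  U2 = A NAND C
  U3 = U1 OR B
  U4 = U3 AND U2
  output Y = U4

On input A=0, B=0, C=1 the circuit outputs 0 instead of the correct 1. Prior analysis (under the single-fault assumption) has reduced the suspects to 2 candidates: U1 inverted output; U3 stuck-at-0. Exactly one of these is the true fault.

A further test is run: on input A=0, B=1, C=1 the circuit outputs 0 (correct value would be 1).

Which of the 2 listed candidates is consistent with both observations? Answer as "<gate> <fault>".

U3 stuck-at-0

Evaluate each candidate on input A=0, B=1, C=1:
  U1 inverted output: U1=0 [inverted output], U2=1, U3=1, U4=1 → 1 — eliminated
  U3 stuck-at-0: U1=1, U2=1, U3=0 [stuck-at-0], U4=0 → 0 — matches
Only U3 stuck-at-0 reproduces the observed 0.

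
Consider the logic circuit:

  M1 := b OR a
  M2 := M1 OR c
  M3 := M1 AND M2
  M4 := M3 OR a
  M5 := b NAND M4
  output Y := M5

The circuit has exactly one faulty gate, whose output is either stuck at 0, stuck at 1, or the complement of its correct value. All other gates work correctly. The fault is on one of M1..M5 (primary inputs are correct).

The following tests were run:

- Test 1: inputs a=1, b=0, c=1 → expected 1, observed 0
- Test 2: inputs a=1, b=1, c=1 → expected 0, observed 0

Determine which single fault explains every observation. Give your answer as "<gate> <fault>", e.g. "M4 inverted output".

M5 stuck-at-0

Fault-free values for test 1 (a=1, b=0, c=1): M1=1, M2=1, M3=1, M4=1, M5=1, giving Y=1. Observed 0.
Test 1: faults giving observed 0 are {M5 stuck-at-0, M5 inverted output}.
Test 2 (a=1, b=1, c=1): fault-free M1=1, M2=1, M3=1, M4=1, M5=0 → 0; observed 0. Eliminates M5 inverted output.
Only M5 stuck-at-0 is consistent with every test.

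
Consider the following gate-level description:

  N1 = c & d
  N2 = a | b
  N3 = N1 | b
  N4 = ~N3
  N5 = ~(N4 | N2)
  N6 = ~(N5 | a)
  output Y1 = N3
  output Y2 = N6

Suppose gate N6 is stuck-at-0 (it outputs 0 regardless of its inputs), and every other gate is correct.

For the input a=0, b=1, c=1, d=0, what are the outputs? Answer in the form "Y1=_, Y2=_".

Y1=1, Y2=0

Propagate with N6 forced: N1=0, N2=1, N3=1, N4=0, N5=0, N6=0 [stuck-at-0].
So the outputs are Y1=1, Y2=0. (Without the fault they would be Y1=1, Y2=1.)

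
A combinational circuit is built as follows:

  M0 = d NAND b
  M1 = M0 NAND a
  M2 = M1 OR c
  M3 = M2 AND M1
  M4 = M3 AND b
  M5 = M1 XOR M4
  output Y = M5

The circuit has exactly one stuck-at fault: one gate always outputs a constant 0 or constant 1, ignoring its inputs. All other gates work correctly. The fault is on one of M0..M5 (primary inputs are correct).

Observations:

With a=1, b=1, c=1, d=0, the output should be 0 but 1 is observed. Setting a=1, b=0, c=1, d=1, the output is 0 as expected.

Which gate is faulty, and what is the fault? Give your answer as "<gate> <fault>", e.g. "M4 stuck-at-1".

Fault-free values for test 1 (a=1, b=1, c=1, d=0): M0=1, M1=0, M2=1, M3=0, M4=0, M5=0, giving Y=0. Observed 1.
Test 1: faults giving observed 1 are {M3 stuck-at-1, M4 stuck-at-1, M5 stuck-at-1}.
Test 2 (a=1, b=0, c=1, d=1): fault-free M0=1, M1=0, M2=1, M3=0, M4=0, M5=0 → 0; observed 0. Eliminates M4 stuck-at-1, M5 stuck-at-1.
Only M3 stuck-at-1 is consistent with every test.

M3 stuck-at-1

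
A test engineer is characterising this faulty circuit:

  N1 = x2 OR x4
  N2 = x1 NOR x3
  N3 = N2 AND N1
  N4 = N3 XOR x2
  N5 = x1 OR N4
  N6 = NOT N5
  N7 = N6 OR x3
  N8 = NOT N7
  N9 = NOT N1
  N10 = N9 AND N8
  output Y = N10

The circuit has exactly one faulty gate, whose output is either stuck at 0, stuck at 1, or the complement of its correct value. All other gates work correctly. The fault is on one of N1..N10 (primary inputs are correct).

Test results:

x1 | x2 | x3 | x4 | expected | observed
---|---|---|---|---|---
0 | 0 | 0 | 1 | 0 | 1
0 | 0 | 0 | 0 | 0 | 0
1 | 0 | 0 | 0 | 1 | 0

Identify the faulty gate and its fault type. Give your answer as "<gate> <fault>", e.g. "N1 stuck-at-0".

Fault-free values for test 1 (x1=0, x2=0, x3=0, x4=1): N1=1, N2=1, N3=1, N4=1, N5=1, N6=0, N7=0, N8=1, N9=0, N10=0, giving Y=0. Observed 1.
Test 1: faults giving observed 1 are {N9 stuck-at-1, N9 inverted output, N10 stuck-at-1, N10 inverted output}.
Test 2 (x1=0, x2=0, x3=0, x4=0): fault-free N1=0, N2=1, N3=0, N4=0, N5=0, N6=1, N7=1, N8=0, N9=1, N10=0 → 0; observed 0. Eliminates N10 stuck-at-1, N10 inverted output.
Test 3 (x1=1, x2=0, x3=0, x4=0): fault-free N1=0, N2=0, N3=0, N4=0, N5=1, N6=0, N7=0, N8=1, N9=1, N10=1 → 1; observed 0. Eliminates N9 stuck-at-1.
Only N9 inverted output is consistent with every test.

N9 inverted output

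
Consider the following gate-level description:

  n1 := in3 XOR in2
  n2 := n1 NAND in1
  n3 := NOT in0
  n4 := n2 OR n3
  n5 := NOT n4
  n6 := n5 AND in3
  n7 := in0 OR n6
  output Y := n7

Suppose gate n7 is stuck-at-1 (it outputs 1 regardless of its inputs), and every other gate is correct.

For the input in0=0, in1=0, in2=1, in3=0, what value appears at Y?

1

Propagate with n7 forced: n1=1, n2=1, n3=1, n4=1, n5=0, n6=0, n7=1 [stuck-at-1].
So Y = 1. (Without the fault it would be 0.)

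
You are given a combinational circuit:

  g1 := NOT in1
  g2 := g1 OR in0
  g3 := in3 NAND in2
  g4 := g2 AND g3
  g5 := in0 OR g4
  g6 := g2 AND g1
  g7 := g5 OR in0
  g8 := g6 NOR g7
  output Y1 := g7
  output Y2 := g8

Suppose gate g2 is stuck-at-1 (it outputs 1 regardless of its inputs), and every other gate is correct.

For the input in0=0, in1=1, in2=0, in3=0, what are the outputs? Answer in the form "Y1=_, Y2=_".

Propagate with g2 forced: g1=0, g2=1 [stuck-at-1], g3=1, g4=1, g5=1, g6=0, g7=1, g8=0.
So the outputs are Y1=1, Y2=0. (Without the fault they would be Y1=0, Y2=1.)

Y1=1, Y2=0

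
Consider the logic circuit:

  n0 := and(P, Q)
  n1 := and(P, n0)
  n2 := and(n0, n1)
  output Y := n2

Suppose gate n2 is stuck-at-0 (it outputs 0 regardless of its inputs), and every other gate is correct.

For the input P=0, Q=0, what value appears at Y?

0

Propagate with n2 forced: n0=0, n1=0, n2=0 [stuck-at-0].
So Y = 0. (Same as the fault-free value — the fault is masked on this input.)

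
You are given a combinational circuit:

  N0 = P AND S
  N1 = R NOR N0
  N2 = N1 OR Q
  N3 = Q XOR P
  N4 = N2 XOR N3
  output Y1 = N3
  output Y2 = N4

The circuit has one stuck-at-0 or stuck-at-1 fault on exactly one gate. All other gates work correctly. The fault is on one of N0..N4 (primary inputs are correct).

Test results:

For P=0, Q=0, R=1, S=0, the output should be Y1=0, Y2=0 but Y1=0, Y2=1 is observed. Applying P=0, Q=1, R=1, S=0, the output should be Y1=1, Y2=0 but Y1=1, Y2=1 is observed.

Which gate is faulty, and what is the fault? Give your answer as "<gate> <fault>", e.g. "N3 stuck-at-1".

Fault-free values for test 1 (P=0, Q=0, R=1, S=0): N0=0, N1=0, N2=0, N3=0, N4=0, giving Y1=0, Y2=0. Observed Y1=0, Y2=1.
Test 1: faults giving observed Y1=0, Y2=1 are {N1 stuck-at-1, N2 stuck-at-1, N4 stuck-at-1}.
Test 2 (P=0, Q=1, R=1, S=0): fault-free N0=0, N1=0, N2=1, N3=1, N4=0 → Y1=1, Y2=0; observed Y1=1, Y2=1. Eliminates N1 stuck-at-1, N2 stuck-at-1.
Only N4 stuck-at-1 is consistent with every test.

N4 stuck-at-1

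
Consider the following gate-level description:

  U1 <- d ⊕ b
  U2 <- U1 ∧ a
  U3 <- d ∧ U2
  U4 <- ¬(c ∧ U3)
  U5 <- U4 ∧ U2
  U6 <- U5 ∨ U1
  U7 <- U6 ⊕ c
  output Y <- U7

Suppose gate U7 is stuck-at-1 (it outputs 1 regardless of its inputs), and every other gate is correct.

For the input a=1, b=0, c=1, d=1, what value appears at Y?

1

Propagate with U7 forced: U1=1, U2=1, U3=1, U4=0, U5=0, U6=1, U7=1 [stuck-at-1].
So Y = 1. (Without the fault it would be 0.)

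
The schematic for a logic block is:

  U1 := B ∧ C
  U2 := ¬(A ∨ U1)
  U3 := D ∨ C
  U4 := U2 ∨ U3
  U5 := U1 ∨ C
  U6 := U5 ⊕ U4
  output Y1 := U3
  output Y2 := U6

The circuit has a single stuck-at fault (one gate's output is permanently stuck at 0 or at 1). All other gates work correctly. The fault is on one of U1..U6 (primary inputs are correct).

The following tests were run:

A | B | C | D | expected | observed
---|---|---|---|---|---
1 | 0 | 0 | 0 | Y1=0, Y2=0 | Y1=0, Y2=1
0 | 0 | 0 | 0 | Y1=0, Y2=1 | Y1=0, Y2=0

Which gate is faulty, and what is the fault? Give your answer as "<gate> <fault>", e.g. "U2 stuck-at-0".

Fault-free values for test 1 (A=1, B=0, C=0, D=0): U1=0, U2=0, U3=0, U4=0, U5=0, U6=0, giving Y1=0, Y2=0. Observed Y1=0, Y2=1.
Test 1: faults giving observed Y1=0, Y2=1 are {U1 stuck-at-1, U2 stuck-at-1, U4 stuck-at-1, U5 stuck-at-1, U6 stuck-at-1}.
Test 2 (A=0, B=0, C=0, D=0): fault-free U1=0, U2=1, U3=0, U4=1, U5=0, U6=1 → Y1=0, Y2=1; observed Y1=0, Y2=0. Eliminates U1 stuck-at-1, U2 stuck-at-1, U4 stuck-at-1, U6 stuck-at-1.
Only U5 stuck-at-1 is consistent with every test.

U5 stuck-at-1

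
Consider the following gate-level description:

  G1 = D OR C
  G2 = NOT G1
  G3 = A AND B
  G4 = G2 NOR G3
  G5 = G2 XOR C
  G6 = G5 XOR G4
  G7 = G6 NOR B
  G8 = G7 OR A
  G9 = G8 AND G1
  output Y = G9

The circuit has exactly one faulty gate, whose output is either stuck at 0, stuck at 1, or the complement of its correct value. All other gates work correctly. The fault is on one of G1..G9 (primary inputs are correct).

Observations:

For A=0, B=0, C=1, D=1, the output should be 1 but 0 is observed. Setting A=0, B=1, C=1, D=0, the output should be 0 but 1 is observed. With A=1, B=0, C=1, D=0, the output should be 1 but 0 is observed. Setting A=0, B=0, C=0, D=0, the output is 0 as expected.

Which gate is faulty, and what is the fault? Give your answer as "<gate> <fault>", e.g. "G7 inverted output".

G8 inverted output

Fault-free values for test 1 (A=0, B=0, C=1, D=1): G1=1, G2=0, G3=0, G4=1, G5=1, G6=0, G7=1, G8=1, G9=1, giving Y=1. Observed 0.
Test 1: faults giving observed 0 are {G1 stuck-at-0, G1 inverted output, G3 stuck-at-1, G3 inverted output, G4 stuck-at-0, G4 inverted output, G5 stuck-at-0, G5 inverted output, G6 stuck-at-1, G6 inverted output, G7 stuck-at-0, G7 inverted output, G8 stuck-at-0, G8 inverted output, G9 stuck-at-0, G9 inverted output}.
Test 2 (A=0, B=1, C=1, D=0): fault-free G1=1, G2=0, G3=0, G4=1, G5=1, G6=0, G7=0, G8=0, G9=0 → 0; observed 1. Eliminates G1 stuck-at-0, G1 inverted output, G3 stuck-at-1, G3 inverted output, G4 stuck-at-0, G4 inverted output, G5 stuck-at-0, G5 inverted output, G6 stuck-at-1, G6 inverted output, G7 stuck-at-0, G8 stuck-at-0, G9 stuck-at-0.
Test 3 (A=1, B=0, C=1, D=0): fault-free G1=1, G2=0, G3=0, G4=1, G5=1, G6=0, G7=1, G8=1, G9=1 → 1; observed 0. Eliminates G7 inverted output.
Test 4 (A=0, B=0, C=0, D=0): fault-free G1=0, G2=1, G3=0, G4=0, G5=1, G6=1, G7=0, G8=0, G9=0 → 0; observed 0. Eliminates G9 inverted output.
Only G8 inverted output is consistent with every test.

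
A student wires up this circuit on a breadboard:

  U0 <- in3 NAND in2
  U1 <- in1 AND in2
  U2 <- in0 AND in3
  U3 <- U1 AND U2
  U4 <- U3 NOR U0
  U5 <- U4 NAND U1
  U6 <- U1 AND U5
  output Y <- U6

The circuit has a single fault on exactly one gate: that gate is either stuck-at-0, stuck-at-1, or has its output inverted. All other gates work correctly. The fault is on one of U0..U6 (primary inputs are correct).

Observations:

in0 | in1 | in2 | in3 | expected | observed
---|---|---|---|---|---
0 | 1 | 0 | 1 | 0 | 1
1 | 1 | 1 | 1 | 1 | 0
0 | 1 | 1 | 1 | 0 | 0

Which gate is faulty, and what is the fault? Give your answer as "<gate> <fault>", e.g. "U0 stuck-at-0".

U1 inverted output

Fault-free values for test 1 (in0=0, in1=1, in2=0, in3=1): U0=1, U1=0, U2=0, U3=0, U4=0, U5=1, U6=0, giving Y=0. Observed 1.
Test 1: faults giving observed 1 are {U1 stuck-at-1, U1 inverted output, U6 stuck-at-1, U6 inverted output}.
Test 2 (in0=1, in1=1, in2=1, in3=1): fault-free U0=0, U1=1, U2=1, U3=1, U4=0, U5=1, U6=1 → 1; observed 0. Eliminates U1 stuck-at-1, U6 stuck-at-1.
Test 3 (in0=0, in1=1, in2=1, in3=1): fault-free U0=0, U1=1, U2=0, U3=0, U4=1, U5=0, U6=0 → 0; observed 0. Eliminates U6 inverted output.
Only U1 inverted output is consistent with every test.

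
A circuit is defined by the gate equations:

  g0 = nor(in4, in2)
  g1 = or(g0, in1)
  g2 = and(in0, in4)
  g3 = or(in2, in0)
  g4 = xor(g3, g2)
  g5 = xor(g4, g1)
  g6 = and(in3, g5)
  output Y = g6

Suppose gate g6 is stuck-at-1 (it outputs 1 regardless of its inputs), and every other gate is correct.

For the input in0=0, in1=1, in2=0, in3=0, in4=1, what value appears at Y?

1

Propagate with g6 forced: g0=0, g1=1, g2=0, g3=0, g4=0, g5=1, g6=1 [stuck-at-1].
So Y = 1. (Without the fault it would be 0.)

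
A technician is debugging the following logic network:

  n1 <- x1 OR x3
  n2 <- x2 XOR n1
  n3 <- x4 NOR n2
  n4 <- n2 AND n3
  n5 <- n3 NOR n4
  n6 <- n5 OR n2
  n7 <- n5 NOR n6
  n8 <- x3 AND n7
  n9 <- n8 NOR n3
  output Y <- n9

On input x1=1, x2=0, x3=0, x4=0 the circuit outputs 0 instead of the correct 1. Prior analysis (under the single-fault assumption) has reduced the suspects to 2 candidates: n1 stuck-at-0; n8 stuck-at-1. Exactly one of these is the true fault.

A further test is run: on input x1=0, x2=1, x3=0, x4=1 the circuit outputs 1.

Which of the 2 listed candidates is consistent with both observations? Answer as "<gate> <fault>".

Evaluate each candidate on input x1=0, x2=1, x3=0, x4=1:
  n1 stuck-at-0: n1=0 [stuck-at-0], n2=1, n3=0, n4=0, n5=1, n6=1, n7=0, n8=0, n9=1 → 1 — matches
  n8 stuck-at-1: n1=0, n2=1, n3=0, n4=0, n5=1, n6=1, n7=0, n8=1 [stuck-at-1], n9=0 → 0 — eliminated
Only n1 stuck-at-0 reproduces the observed 1.

n1 stuck-at-0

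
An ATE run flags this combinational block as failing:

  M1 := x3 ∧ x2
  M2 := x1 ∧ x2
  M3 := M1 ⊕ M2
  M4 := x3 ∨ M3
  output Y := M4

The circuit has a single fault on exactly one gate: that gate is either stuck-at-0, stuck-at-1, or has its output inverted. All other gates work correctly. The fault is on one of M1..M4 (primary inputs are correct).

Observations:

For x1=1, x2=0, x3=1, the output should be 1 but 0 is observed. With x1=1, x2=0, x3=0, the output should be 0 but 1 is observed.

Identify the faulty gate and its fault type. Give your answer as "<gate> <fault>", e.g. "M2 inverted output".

M4 inverted output

Fault-free values for test 1 (x1=1, x2=0, x3=1): M1=0, M2=0, M3=0, M4=1, giving Y=1. Observed 0.
Test 1: faults giving observed 0 are {M4 stuck-at-0, M4 inverted output}.
Test 2 (x1=1, x2=0, x3=0): fault-free M1=0, M2=0, M3=0, M4=0 → 0; observed 1. Eliminates M4 stuck-at-0.
Only M4 inverted output is consistent with every test.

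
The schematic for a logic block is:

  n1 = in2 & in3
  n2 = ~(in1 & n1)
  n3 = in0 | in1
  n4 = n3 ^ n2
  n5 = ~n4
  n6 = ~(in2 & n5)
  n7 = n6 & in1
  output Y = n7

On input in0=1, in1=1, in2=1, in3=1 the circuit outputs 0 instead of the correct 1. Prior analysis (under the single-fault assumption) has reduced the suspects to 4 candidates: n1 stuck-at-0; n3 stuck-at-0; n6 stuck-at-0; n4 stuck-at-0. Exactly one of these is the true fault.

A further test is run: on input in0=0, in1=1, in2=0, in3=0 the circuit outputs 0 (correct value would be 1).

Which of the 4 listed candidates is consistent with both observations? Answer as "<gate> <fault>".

Evaluate each candidate on input in0=0, in1=1, in2=0, in3=0:
  n1 stuck-at-0: n1=0 [stuck-at-0], n2=1, n3=1, n4=0, n5=1, n6=1, n7=1 → 1 — eliminated
  n3 stuck-at-0: n1=0, n2=1, n3=0 [stuck-at-0], n4=1, n5=0, n6=1, n7=1 → 1 — eliminated
  n6 stuck-at-0: n1=0, n2=1, n3=1, n4=0, n5=1, n6=0 [stuck-at-0], n7=0 → 0 — matches
  n4 stuck-at-0: n1=0, n2=1, n3=1, n4=0 [stuck-at-0], n5=1, n6=1, n7=1 → 1 — eliminated
Only n6 stuck-at-0 reproduces the observed 0.

n6 stuck-at-0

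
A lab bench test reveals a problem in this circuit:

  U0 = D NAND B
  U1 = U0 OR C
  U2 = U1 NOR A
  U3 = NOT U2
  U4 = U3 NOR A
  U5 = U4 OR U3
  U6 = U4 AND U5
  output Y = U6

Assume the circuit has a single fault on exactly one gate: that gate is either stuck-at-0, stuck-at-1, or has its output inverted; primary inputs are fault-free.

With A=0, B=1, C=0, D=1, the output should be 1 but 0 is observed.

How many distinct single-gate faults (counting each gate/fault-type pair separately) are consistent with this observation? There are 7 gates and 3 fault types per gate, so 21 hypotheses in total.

Fault-free: U0=0, U1=0, U2=1, U3=0, U4=1, U5=1, U6=1 → 1. Observed 0.
  U0: stuck-at-1, inverted output ✓; others ✗
  U1: stuck-at-1, inverted output ✓; others ✗
  U2: stuck-at-0, inverted output ✓; others ✗
  U3: stuck-at-1, inverted output ✓; others ✗
  U4: stuck-at-0, inverted output ✓; others ✗
  U5: stuck-at-0, inverted output ✓; others ✗
  U6: stuck-at-0, inverted output ✓; others ✗
Consistent faults: {U0 stuck-at-1, U0 inverted output, U1 stuck-at-1, U1 inverted output, U2 stuck-at-0, U2 inverted output, U3 stuck-at-1, U3 inverted output, U4 stuck-at-0, U4 inverted output, U5 stuck-at-0, U5 inverted output, U6 stuck-at-0, U6 inverted output} — 14 in all.

14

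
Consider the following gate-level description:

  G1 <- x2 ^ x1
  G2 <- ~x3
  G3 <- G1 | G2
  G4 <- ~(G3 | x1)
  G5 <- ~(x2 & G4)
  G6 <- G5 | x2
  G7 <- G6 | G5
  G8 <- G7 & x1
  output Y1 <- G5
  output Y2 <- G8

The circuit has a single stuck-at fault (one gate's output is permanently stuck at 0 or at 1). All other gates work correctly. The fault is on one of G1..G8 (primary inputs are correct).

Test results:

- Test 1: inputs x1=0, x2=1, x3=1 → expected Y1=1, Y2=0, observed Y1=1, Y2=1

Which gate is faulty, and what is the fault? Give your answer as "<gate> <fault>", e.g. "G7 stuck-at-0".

Fault-free values for test 1 (x1=0, x2=1, x3=1): G1=1, G2=0, G3=1, G4=0, G5=1, G6=1, G7=1, G8=0, giving Y1=1, Y2=0. Observed Y1=1, Y2=1.
Test 1: faults giving observed Y1=1, Y2=1 are {G8 stuck-at-1}.
Only G8 stuck-at-1 is consistent with every test.

G8 stuck-at-1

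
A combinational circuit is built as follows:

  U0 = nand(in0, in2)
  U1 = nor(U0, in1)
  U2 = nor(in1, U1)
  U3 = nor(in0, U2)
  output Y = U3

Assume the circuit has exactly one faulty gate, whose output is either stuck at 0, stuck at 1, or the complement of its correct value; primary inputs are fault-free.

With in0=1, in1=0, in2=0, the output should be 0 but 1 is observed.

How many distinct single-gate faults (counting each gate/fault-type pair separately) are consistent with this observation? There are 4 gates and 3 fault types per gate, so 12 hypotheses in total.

Fault-free: U0=1, U1=0, U2=1, U3=0 → 0. Observed 1.
  U0 stuck-at-0: output 0 ✗
  U0 stuck-at-1: output 0 ✗
  U0 inverted output: output 0 ✗
  U1 stuck-at-0: output 0 ✗
  U1 stuck-at-1: output 0 ✗
  U1 inverted output: output 0 ✗
  U2 stuck-at-0: output 0 ✗
  U2 stuck-at-1: output 0 ✗
  U2 inverted output: output 0 ✗
  U3 stuck-at-0: output 0 ✗
  U3 stuck-at-1: output 1 ✓
  U3 inverted output: output 1 ✓
Consistent faults: {U3 stuck-at-1, U3 inverted output} — 2 in all.

2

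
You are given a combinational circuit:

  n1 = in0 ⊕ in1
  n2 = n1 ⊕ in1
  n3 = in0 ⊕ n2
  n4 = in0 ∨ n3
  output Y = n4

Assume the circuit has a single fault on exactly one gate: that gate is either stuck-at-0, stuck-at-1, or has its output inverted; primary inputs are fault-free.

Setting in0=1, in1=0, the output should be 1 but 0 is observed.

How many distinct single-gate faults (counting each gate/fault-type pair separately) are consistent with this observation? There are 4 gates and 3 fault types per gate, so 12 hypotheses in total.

2

Fault-free: n1=1, n2=1, n3=0, n4=1 → 1. Observed 0.
  n1 stuck-at-0: output 1 ✗
  n1 stuck-at-1: output 1 ✗
  n1 inverted output: output 1 ✗
  n2 stuck-at-0: output 1 ✗
  n2 stuck-at-1: output 1 ✗
  n2 inverted output: output 1 ✗
  n3 stuck-at-0: output 1 ✗
  n3 stuck-at-1: output 1 ✗
  n3 inverted output: output 1 ✗
  n4 stuck-at-0: output 0 ✓
  n4 stuck-at-1: output 1 ✗
  n4 inverted output: output 0 ✓
Consistent faults: {n4 stuck-at-0, n4 inverted output} — 2 in all.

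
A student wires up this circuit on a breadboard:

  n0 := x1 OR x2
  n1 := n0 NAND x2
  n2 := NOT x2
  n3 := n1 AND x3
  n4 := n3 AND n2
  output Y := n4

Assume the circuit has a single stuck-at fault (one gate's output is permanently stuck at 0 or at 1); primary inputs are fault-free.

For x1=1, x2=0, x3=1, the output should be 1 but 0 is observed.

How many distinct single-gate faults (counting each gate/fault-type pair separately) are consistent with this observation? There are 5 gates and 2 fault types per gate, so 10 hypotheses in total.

4

Fault-free: n0=1, n1=1, n2=1, n3=1, n4=1 → 1. Observed 0.
  n0 stuck-at-0: output 1 ✗
  n0 stuck-at-1: output 1 ✗
  n1 stuck-at-0: output 0 ✓
  n1 stuck-at-1: output 1 ✗
  n2 stuck-at-0: output 0 ✓
  n2 stuck-at-1: output 1 ✗
  n3 stuck-at-0: output 0 ✓
  n3 stuck-at-1: output 1 ✗
  n4 stuck-at-0: output 0 ✓
  n4 stuck-at-1: output 1 ✗
Consistent faults: {n1 stuck-at-0, n2 stuck-at-0, n3 stuck-at-0, n4 stuck-at-0} — 4 in all.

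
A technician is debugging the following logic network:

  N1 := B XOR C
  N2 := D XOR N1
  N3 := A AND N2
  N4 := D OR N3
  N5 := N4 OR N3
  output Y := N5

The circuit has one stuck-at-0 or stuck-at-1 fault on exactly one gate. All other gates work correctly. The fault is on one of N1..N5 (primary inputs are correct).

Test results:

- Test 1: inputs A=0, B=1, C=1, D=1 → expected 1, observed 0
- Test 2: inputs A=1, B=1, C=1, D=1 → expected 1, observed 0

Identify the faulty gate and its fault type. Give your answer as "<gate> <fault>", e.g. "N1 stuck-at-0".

N5 stuck-at-0

Fault-free values for test 1 (A=0, B=1, C=1, D=1): N1=0, N2=1, N3=0, N4=1, N5=1, giving Y=1. Observed 0.
Test 1: faults giving observed 0 are {N4 stuck-at-0, N5 stuck-at-0}.
Test 2 (A=1, B=1, C=1, D=1): fault-free N1=0, N2=1, N3=1, N4=1, N5=1 → 1; observed 0. Eliminates N4 stuck-at-0.
Only N5 stuck-at-0 is consistent with every test.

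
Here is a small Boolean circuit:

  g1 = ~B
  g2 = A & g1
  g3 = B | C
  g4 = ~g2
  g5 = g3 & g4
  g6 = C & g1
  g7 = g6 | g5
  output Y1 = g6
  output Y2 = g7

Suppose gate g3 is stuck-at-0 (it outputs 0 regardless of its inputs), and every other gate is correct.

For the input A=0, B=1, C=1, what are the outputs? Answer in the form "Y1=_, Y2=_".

Y1=0, Y2=0

Propagate with g3 forced: g1=0, g2=0, g3=0 [stuck-at-0], g4=1, g5=0, g6=0, g7=0.
So the outputs are Y1=0, Y2=0. (Without the fault they would be Y1=0, Y2=1.)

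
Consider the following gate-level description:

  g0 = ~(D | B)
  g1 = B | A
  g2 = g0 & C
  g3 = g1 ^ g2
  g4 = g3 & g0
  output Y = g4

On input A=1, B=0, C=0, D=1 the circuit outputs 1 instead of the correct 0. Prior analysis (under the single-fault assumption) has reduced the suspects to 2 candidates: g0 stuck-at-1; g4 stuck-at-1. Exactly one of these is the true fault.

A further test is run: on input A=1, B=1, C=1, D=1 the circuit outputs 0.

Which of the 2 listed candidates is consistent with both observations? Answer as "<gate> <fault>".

Evaluate each candidate on input A=1, B=1, C=1, D=1:
  g0 stuck-at-1: g0=1 [stuck-at-1], g1=1, g2=1, g3=0, g4=0 → 0 — matches
  g4 stuck-at-1: g0=0, g1=1, g2=0, g3=1, g4=1 [stuck-at-1] → 1 — eliminated
Only g0 stuck-at-1 reproduces the observed 0.

g0 stuck-at-1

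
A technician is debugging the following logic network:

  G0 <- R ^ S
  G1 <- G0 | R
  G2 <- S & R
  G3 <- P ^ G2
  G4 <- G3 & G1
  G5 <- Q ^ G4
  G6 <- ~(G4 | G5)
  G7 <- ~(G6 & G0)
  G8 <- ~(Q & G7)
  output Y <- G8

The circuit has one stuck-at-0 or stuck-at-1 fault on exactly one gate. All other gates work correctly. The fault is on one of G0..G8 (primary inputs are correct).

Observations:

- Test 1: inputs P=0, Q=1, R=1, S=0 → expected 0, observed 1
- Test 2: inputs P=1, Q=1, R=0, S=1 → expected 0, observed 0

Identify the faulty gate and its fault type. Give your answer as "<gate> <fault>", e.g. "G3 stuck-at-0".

Fault-free values for test 1 (P=0, Q=1, R=1, S=0): G0=1, G1=1, G2=0, G3=0, G4=0, G5=1, G6=0, G7=1, G8=0, giving Y=0. Observed 1.
Test 1: faults giving observed 1 are {G5 stuck-at-0, G6 stuck-at-1, G7 stuck-at-0, G8 stuck-at-1}.
Test 2 (P=1, Q=1, R=0, S=1): fault-free G0=1, G1=1, G2=0, G3=1, G4=1, G5=0, G6=0, G7=1, G8=0 → 0; observed 0. Eliminates G6 stuck-at-1, G7 stuck-at-0, G8 stuck-at-1.
Only G5 stuck-at-0 is consistent with every test.

G5 stuck-at-0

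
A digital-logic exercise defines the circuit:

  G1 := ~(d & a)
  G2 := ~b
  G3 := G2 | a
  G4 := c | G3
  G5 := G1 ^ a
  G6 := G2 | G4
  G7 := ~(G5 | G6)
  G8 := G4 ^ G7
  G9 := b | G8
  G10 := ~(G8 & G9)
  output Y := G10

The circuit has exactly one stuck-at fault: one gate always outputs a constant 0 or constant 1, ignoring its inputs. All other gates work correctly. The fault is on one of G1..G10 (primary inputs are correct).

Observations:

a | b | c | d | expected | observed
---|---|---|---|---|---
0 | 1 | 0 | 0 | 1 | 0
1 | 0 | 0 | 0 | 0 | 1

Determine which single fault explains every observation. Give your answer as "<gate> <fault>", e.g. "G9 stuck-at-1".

G7 stuck-at-1

Fault-free values for test 1 (a=0, b=1, c=0, d=0): G1=1, G2=0, G3=0, G4=0, G5=1, G6=0, G7=0, G8=0, G9=1, G10=1, giving Y=1. Observed 0.
Test 1: faults giving observed 0 are {G1 stuck-at-0, G2 stuck-at-1, G3 stuck-at-1, G4 stuck-at-1, G5 stuck-at-0, G7 stuck-at-1, G8 stuck-at-1, G10 stuck-at-0}.
Test 2 (a=1, b=0, c=0, d=0): fault-free G1=1, G2=1, G3=1, G4=1, G5=0, G6=1, G7=0, G8=1, G9=1, G10=0 → 0; observed 1. Eliminates G1 stuck-at-0, G2 stuck-at-1, G3 stuck-at-1, G4 stuck-at-1, G5 stuck-at-0, G8 stuck-at-1, G10 stuck-at-0.
Only G7 stuck-at-1 is consistent with every test.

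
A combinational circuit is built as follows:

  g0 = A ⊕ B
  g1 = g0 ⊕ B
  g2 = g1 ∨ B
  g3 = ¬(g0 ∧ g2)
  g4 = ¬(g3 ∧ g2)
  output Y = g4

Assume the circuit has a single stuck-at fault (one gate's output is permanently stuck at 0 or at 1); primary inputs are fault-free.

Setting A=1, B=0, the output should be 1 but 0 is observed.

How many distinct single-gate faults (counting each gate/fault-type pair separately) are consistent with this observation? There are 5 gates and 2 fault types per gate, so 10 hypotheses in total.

Fault-free: g0=1, g1=1, g2=1, g3=0, g4=1 → 1. Observed 0.
  g0 stuck-at-0: output 1 ✗
  g0 stuck-at-1: output 1 ✗
  g1 stuck-at-0: output 1 ✗
  g1 stuck-at-1: output 1 ✗
  g2 stuck-at-0: output 1 ✗
  g2 stuck-at-1: output 1 ✗
  g3 stuck-at-0: output 1 ✗
  g3 stuck-at-1: output 0 ✓
  g4 stuck-at-0: output 0 ✓
  g4 stuck-at-1: output 1 ✗
Consistent faults: {g3 stuck-at-1, g4 stuck-at-0} — 2 in all.

2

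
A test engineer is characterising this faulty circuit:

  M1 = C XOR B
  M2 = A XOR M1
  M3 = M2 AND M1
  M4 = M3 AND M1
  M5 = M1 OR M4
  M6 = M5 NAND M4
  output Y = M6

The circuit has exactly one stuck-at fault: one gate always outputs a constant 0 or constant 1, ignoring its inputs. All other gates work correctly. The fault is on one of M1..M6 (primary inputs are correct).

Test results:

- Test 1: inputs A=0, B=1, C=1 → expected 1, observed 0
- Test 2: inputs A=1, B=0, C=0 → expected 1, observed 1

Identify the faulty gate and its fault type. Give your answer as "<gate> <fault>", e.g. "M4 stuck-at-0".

Fault-free values for test 1 (A=0, B=1, C=1): M1=0, M2=0, M3=0, M4=0, M5=0, M6=1, giving Y=1. Observed 0.
Test 1: faults giving observed 0 are {M1 stuck-at-1, M4 stuck-at-1, M6 stuck-at-0}.
Test 2 (A=1, B=0, C=0): fault-free M1=0, M2=1, M3=0, M4=0, M5=0, M6=1 → 1; observed 1. Eliminates M4 stuck-at-1, M6 stuck-at-0.
Only M1 stuck-at-1 is consistent with every test.

M1 stuck-at-1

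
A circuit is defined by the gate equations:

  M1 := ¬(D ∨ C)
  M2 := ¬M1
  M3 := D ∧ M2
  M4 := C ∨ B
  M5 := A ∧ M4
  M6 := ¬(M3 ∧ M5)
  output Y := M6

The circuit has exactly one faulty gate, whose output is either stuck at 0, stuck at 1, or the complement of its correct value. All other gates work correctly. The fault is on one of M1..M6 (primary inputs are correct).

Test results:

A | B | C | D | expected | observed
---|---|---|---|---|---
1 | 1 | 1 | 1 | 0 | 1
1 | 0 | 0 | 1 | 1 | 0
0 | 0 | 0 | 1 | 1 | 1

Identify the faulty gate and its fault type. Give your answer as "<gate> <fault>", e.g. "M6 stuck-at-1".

Fault-free values for test 1 (A=1, B=1, C=1, D=1): M1=0, M2=1, M3=1, M4=1, M5=1, M6=0, giving Y=0. Observed 1.
Test 1: faults giving observed 1 are {M1 stuck-at-1, M1 inverted output, M2 stuck-at-0, M2 inverted output, M3 stuck-at-0, M3 inverted output, M4 stuck-at-0, M4 inverted output, M5 stuck-at-0, M5 inverted output, M6 stuck-at-1, M6 inverted output}.
Test 2 (A=1, B=0, C=0, D=1): fault-free M1=0, M2=1, M3=1, M4=0, M5=0, M6=1 → 1; observed 0. Eliminates M1 stuck-at-1, M1 inverted output, M2 stuck-at-0, M2 inverted output, M3 stuck-at-0, M3 inverted output, M4 stuck-at-0, M5 stuck-at-0, M6 stuck-at-1.
Test 3 (A=0, B=0, C=0, D=1): fault-free M1=0, M2=1, M3=1, M4=0, M5=0, M6=1 → 1; observed 1. Eliminates M5 inverted output, M6 inverted output.
Only M4 inverted output is consistent with every test.

M4 inverted output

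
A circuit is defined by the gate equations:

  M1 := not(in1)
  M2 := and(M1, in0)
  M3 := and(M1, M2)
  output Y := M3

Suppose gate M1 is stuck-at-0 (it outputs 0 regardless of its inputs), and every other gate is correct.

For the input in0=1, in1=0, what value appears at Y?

0

Propagate with M1 forced: M1=0 [stuck-at-0], M2=0, M3=0.
So Y = 0. (Without the fault it would be 1.)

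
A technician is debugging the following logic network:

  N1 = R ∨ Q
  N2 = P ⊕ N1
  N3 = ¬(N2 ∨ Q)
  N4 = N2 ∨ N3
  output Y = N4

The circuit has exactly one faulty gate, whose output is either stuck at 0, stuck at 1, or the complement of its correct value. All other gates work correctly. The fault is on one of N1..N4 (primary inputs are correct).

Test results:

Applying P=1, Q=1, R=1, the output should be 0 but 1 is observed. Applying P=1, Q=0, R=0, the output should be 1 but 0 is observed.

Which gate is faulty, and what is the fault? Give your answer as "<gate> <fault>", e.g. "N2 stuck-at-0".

N4 inverted output

Fault-free values for test 1 (P=1, Q=1, R=1): N1=1, N2=0, N3=0, N4=0, giving Y=0. Observed 1.
Test 1: faults giving observed 1 are {N1 stuck-at-0, N1 inverted output, N2 stuck-at-1, N2 inverted output, N3 stuck-at-1, N3 inverted output, N4 stuck-at-1, N4 inverted output}.
Test 2 (P=1, Q=0, R=0): fault-free N1=0, N2=1, N3=0, N4=1 → 1; observed 0. Eliminates N1 stuck-at-0, N1 inverted output, N2 stuck-at-1, N2 inverted output, N3 stuck-at-1, N3 inverted output, N4 stuck-at-1.
Only N4 inverted output is consistent with every test.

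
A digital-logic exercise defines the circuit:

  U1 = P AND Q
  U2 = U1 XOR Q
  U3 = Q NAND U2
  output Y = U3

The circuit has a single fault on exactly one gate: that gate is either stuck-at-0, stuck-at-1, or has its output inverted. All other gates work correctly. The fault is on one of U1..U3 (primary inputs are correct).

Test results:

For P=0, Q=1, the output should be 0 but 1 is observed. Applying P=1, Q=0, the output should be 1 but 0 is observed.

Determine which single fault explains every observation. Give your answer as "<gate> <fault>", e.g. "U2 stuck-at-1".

Fault-free values for test 1 (P=0, Q=1): U1=0, U2=1, U3=0, giving Y=0. Observed 1.
Test 1: faults giving observed 1 are {U1 stuck-at-1, U1 inverted output, U2 stuck-at-0, U2 inverted output, U3 stuck-at-1, U3 inverted output}.
Test 2 (P=1, Q=0): fault-free U1=0, U2=0, U3=1 → 1; observed 0. Eliminates U1 stuck-at-1, U1 inverted output, U2 stuck-at-0, U2 inverted output, U3 stuck-at-1.
Only U3 inverted output is consistent with every test.

U3 inverted output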